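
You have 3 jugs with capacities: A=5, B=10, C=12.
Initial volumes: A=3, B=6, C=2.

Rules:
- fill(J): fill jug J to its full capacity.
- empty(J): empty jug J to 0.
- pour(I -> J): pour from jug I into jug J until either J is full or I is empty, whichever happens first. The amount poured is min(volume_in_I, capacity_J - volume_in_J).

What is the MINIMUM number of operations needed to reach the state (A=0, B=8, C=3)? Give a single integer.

Answer: 2

Derivation:
BFS from (A=3, B=6, C=2). One shortest path:
  1. pour(C -> B) -> (A=3 B=8 C=0)
  2. pour(A -> C) -> (A=0 B=8 C=3)
Reached target in 2 moves.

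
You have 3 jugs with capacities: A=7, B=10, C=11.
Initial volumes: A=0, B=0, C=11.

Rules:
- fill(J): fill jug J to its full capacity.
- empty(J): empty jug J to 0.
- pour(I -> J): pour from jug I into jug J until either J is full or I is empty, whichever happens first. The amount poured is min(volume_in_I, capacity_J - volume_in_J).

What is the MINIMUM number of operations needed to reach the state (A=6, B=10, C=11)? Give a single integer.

Answer: 6

Derivation:
BFS from (A=0, B=0, C=11). One shortest path:
  1. fill(A) -> (A=7 B=0 C=11)
  2. fill(B) -> (A=7 B=10 C=11)
  3. empty(C) -> (A=7 B=10 C=0)
  4. pour(B -> C) -> (A=7 B=0 C=10)
  5. fill(B) -> (A=7 B=10 C=10)
  6. pour(A -> C) -> (A=6 B=10 C=11)
Reached target in 6 moves.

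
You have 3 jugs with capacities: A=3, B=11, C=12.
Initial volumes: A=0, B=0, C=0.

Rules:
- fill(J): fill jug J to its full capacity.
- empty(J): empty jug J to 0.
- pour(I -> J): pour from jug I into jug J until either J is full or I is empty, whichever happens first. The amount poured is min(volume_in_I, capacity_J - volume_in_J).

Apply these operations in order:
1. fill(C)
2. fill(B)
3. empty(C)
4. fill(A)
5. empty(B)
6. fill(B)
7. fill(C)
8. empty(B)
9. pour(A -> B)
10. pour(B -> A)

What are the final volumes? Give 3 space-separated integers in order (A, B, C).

Step 1: fill(C) -> (A=0 B=0 C=12)
Step 2: fill(B) -> (A=0 B=11 C=12)
Step 3: empty(C) -> (A=0 B=11 C=0)
Step 4: fill(A) -> (A=3 B=11 C=0)
Step 5: empty(B) -> (A=3 B=0 C=0)
Step 6: fill(B) -> (A=3 B=11 C=0)
Step 7: fill(C) -> (A=3 B=11 C=12)
Step 8: empty(B) -> (A=3 B=0 C=12)
Step 9: pour(A -> B) -> (A=0 B=3 C=12)
Step 10: pour(B -> A) -> (A=3 B=0 C=12)

Answer: 3 0 12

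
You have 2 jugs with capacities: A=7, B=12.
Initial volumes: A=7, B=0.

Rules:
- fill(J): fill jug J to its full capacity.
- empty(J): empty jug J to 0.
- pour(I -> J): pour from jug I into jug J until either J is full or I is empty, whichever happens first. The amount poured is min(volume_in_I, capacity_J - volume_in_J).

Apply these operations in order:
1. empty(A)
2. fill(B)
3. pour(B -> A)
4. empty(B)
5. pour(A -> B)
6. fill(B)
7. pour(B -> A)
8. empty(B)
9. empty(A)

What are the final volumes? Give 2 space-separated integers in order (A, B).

Answer: 0 0

Derivation:
Step 1: empty(A) -> (A=0 B=0)
Step 2: fill(B) -> (A=0 B=12)
Step 3: pour(B -> A) -> (A=7 B=5)
Step 4: empty(B) -> (A=7 B=0)
Step 5: pour(A -> B) -> (A=0 B=7)
Step 6: fill(B) -> (A=0 B=12)
Step 7: pour(B -> A) -> (A=7 B=5)
Step 8: empty(B) -> (A=7 B=0)
Step 9: empty(A) -> (A=0 B=0)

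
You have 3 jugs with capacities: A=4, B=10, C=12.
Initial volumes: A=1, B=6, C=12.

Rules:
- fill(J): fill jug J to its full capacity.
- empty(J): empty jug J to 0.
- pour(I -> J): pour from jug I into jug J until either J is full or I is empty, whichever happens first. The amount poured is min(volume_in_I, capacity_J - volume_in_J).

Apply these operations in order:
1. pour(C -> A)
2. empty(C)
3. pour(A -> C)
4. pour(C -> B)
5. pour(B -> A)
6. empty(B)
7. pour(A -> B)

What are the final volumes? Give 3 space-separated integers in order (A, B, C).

Answer: 0 4 0

Derivation:
Step 1: pour(C -> A) -> (A=4 B=6 C=9)
Step 2: empty(C) -> (A=4 B=6 C=0)
Step 3: pour(A -> C) -> (A=0 B=6 C=4)
Step 4: pour(C -> B) -> (A=0 B=10 C=0)
Step 5: pour(B -> A) -> (A=4 B=6 C=0)
Step 6: empty(B) -> (A=4 B=0 C=0)
Step 7: pour(A -> B) -> (A=0 B=4 C=0)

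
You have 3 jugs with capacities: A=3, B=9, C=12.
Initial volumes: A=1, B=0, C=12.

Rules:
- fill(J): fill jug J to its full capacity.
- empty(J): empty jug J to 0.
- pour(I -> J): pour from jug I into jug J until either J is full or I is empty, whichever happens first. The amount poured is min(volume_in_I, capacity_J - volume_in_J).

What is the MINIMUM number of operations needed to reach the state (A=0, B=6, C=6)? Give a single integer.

Answer: 4

Derivation:
BFS from (A=1, B=0, C=12). One shortest path:
  1. empty(A) -> (A=0 B=0 C=12)
  2. pour(C -> B) -> (A=0 B=9 C=3)
  3. pour(B -> A) -> (A=3 B=6 C=3)
  4. pour(A -> C) -> (A=0 B=6 C=6)
Reached target in 4 moves.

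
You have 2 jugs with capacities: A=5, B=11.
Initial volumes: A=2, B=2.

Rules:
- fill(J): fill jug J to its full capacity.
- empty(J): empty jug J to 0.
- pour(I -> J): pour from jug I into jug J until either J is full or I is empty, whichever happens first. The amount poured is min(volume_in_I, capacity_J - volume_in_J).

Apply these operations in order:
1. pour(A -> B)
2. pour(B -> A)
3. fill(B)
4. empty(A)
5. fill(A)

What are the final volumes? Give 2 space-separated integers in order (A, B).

Step 1: pour(A -> B) -> (A=0 B=4)
Step 2: pour(B -> A) -> (A=4 B=0)
Step 3: fill(B) -> (A=4 B=11)
Step 4: empty(A) -> (A=0 B=11)
Step 5: fill(A) -> (A=5 B=11)

Answer: 5 11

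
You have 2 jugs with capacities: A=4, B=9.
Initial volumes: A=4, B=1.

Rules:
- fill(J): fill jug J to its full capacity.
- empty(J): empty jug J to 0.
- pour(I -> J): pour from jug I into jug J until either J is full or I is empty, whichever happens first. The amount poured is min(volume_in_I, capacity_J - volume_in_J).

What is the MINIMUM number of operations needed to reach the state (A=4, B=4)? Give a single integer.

Answer: 3

Derivation:
BFS from (A=4, B=1). One shortest path:
  1. empty(B) -> (A=4 B=0)
  2. pour(A -> B) -> (A=0 B=4)
  3. fill(A) -> (A=4 B=4)
Reached target in 3 moves.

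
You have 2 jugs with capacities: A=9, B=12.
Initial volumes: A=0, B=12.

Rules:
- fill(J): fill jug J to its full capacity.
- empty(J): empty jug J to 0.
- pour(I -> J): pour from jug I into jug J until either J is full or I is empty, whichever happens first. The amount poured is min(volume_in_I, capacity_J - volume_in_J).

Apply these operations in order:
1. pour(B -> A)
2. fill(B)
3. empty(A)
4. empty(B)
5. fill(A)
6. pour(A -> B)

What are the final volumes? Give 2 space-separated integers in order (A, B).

Step 1: pour(B -> A) -> (A=9 B=3)
Step 2: fill(B) -> (A=9 B=12)
Step 3: empty(A) -> (A=0 B=12)
Step 4: empty(B) -> (A=0 B=0)
Step 5: fill(A) -> (A=9 B=0)
Step 6: pour(A -> B) -> (A=0 B=9)

Answer: 0 9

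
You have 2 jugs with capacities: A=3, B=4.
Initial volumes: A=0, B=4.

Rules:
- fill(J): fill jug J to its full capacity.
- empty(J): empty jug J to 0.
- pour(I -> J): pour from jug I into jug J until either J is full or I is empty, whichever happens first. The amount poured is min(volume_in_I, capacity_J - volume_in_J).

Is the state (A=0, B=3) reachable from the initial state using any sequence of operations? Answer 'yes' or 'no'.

BFS from (A=0, B=4):
  1. fill(A) -> (A=3 B=4)
  2. empty(B) -> (A=3 B=0)
  3. pour(A -> B) -> (A=0 B=3)
Target reached → yes.

Answer: yes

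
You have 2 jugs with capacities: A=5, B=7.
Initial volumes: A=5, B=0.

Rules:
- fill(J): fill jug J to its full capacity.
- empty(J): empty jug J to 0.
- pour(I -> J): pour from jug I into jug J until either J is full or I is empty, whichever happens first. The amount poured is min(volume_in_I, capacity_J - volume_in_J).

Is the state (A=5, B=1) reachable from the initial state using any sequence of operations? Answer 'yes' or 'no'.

Answer: yes

Derivation:
BFS from (A=5, B=0):
  1. pour(A -> B) -> (A=0 B=5)
  2. fill(A) -> (A=5 B=5)
  3. pour(A -> B) -> (A=3 B=7)
  4. empty(B) -> (A=3 B=0)
  5. pour(A -> B) -> (A=0 B=3)
  6. fill(A) -> (A=5 B=3)
  7. pour(A -> B) -> (A=1 B=7)
  8. empty(B) -> (A=1 B=0)
  9. pour(A -> B) -> (A=0 B=1)
  10. fill(A) -> (A=5 B=1)
Target reached → yes.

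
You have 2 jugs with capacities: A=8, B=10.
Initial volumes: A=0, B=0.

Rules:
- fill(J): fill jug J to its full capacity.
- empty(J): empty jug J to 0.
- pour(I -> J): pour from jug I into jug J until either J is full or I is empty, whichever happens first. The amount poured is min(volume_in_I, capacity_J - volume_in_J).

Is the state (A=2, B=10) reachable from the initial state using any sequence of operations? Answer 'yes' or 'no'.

Answer: yes

Derivation:
BFS from (A=0, B=0):
  1. fill(B) -> (A=0 B=10)
  2. pour(B -> A) -> (A=8 B=2)
  3. empty(A) -> (A=0 B=2)
  4. pour(B -> A) -> (A=2 B=0)
  5. fill(B) -> (A=2 B=10)
Target reached → yes.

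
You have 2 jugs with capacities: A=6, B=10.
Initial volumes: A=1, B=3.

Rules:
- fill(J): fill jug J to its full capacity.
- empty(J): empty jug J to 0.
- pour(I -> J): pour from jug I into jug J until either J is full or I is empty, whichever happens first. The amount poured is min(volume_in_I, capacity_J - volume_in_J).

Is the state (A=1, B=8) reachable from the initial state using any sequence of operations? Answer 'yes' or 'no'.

BFS explored all 33 reachable states.
Reachable set includes: (0,0), (0,1), (0,2), (0,3), (0,4), (0,5), (0,6), (0,7), (0,8), (0,9), (0,10), (1,0) ...
Target (A=1, B=8) not in reachable set → no.

Answer: no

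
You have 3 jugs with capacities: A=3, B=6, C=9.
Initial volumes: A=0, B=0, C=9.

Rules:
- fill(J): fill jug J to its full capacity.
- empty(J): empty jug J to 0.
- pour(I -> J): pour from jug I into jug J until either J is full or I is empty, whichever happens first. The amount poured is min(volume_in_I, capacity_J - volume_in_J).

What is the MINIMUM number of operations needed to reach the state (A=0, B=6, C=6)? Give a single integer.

Answer: 3

Derivation:
BFS from (A=0, B=0, C=9). One shortest path:
  1. fill(A) -> (A=3 B=0 C=9)
  2. pour(A -> B) -> (A=0 B=3 C=9)
  3. pour(C -> B) -> (A=0 B=6 C=6)
Reached target in 3 moves.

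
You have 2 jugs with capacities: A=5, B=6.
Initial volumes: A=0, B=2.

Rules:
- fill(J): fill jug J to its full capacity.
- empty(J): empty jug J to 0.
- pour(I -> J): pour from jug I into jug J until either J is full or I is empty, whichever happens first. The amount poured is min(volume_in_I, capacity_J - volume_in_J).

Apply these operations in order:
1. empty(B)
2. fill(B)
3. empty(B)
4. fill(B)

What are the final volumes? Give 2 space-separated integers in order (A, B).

Answer: 0 6

Derivation:
Step 1: empty(B) -> (A=0 B=0)
Step 2: fill(B) -> (A=0 B=6)
Step 3: empty(B) -> (A=0 B=0)
Step 4: fill(B) -> (A=0 B=6)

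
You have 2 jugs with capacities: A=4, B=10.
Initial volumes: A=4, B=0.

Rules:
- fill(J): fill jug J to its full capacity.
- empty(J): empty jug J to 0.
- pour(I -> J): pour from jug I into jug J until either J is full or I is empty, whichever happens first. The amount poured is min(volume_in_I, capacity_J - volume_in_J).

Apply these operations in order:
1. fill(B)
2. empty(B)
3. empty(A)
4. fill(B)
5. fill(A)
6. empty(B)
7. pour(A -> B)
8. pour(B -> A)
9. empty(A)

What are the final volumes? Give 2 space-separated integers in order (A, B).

Step 1: fill(B) -> (A=4 B=10)
Step 2: empty(B) -> (A=4 B=0)
Step 3: empty(A) -> (A=0 B=0)
Step 4: fill(B) -> (A=0 B=10)
Step 5: fill(A) -> (A=4 B=10)
Step 6: empty(B) -> (A=4 B=0)
Step 7: pour(A -> B) -> (A=0 B=4)
Step 8: pour(B -> A) -> (A=4 B=0)
Step 9: empty(A) -> (A=0 B=0)

Answer: 0 0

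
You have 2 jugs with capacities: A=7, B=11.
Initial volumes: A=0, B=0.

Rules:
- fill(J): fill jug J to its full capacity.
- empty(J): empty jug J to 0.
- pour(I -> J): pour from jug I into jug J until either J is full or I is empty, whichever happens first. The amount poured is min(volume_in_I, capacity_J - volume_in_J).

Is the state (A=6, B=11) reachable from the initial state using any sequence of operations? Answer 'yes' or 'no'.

BFS from (A=0, B=0):
  1. fill(A) -> (A=7 B=0)
  2. pour(A -> B) -> (A=0 B=7)
  3. fill(A) -> (A=7 B=7)
  4. pour(A -> B) -> (A=3 B=11)
  5. empty(B) -> (A=3 B=0)
  6. pour(A -> B) -> (A=0 B=3)
  7. fill(A) -> (A=7 B=3)
  8. pour(A -> B) -> (A=0 B=10)
  9. fill(A) -> (A=7 B=10)
  10. pour(A -> B) -> (A=6 B=11)
Target reached → yes.

Answer: yes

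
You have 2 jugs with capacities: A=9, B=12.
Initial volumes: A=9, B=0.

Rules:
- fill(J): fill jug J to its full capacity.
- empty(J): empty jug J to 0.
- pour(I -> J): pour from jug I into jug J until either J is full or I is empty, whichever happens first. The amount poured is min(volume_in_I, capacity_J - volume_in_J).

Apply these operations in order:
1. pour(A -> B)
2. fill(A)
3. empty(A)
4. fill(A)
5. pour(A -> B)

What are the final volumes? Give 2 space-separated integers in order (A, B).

Step 1: pour(A -> B) -> (A=0 B=9)
Step 2: fill(A) -> (A=9 B=9)
Step 3: empty(A) -> (A=0 B=9)
Step 4: fill(A) -> (A=9 B=9)
Step 5: pour(A -> B) -> (A=6 B=12)

Answer: 6 12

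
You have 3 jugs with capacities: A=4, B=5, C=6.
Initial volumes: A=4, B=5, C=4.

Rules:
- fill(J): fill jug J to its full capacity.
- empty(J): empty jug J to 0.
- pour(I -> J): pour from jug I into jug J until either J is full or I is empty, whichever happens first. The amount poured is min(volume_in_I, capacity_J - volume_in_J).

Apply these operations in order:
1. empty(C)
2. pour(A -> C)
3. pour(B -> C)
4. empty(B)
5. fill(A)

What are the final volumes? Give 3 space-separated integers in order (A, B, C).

Step 1: empty(C) -> (A=4 B=5 C=0)
Step 2: pour(A -> C) -> (A=0 B=5 C=4)
Step 3: pour(B -> C) -> (A=0 B=3 C=6)
Step 4: empty(B) -> (A=0 B=0 C=6)
Step 5: fill(A) -> (A=4 B=0 C=6)

Answer: 4 0 6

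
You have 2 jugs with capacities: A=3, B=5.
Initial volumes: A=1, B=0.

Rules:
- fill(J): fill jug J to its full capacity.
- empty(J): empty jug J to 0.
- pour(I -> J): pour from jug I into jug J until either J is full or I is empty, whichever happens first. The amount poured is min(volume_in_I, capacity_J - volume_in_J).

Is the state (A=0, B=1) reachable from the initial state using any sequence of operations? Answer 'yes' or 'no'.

Answer: yes

Derivation:
BFS from (A=1, B=0):
  1. pour(A -> B) -> (A=0 B=1)
Target reached → yes.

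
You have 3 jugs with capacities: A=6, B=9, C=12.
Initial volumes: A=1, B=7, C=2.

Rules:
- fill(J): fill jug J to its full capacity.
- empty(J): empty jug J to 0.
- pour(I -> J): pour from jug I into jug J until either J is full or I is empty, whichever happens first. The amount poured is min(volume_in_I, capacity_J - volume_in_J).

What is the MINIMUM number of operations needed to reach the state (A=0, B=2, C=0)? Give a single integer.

Answer: 3

Derivation:
BFS from (A=1, B=7, C=2). One shortest path:
  1. empty(A) -> (A=0 B=7 C=2)
  2. empty(B) -> (A=0 B=0 C=2)
  3. pour(C -> B) -> (A=0 B=2 C=0)
Reached target in 3 moves.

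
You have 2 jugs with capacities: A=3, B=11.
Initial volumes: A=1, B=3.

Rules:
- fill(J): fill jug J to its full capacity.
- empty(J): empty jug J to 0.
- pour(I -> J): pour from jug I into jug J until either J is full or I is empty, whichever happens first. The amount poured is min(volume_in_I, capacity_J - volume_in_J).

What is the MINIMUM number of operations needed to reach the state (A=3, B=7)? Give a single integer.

Answer: 4

Derivation:
BFS from (A=1, B=3). One shortest path:
  1. pour(A -> B) -> (A=0 B=4)
  2. fill(A) -> (A=3 B=4)
  3. pour(A -> B) -> (A=0 B=7)
  4. fill(A) -> (A=3 B=7)
Reached target in 4 moves.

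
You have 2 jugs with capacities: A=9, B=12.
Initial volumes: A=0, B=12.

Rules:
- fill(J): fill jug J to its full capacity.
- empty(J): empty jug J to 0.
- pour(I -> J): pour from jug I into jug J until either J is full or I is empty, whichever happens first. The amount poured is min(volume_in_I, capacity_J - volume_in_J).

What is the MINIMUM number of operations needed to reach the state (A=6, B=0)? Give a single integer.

BFS from (A=0, B=12). One shortest path:
  1. fill(A) -> (A=9 B=12)
  2. empty(B) -> (A=9 B=0)
  3. pour(A -> B) -> (A=0 B=9)
  4. fill(A) -> (A=9 B=9)
  5. pour(A -> B) -> (A=6 B=12)
  6. empty(B) -> (A=6 B=0)
Reached target in 6 moves.

Answer: 6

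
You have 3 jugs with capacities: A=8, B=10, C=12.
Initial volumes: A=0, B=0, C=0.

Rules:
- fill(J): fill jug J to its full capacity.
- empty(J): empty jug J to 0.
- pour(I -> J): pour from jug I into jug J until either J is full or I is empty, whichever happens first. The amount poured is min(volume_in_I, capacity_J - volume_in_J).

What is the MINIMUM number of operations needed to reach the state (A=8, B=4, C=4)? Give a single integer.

BFS from (A=0, B=0, C=0). One shortest path:
  1. fill(A) -> (A=8 B=0 C=0)
  2. pour(A -> B) -> (A=0 B=8 C=0)
  3. fill(A) -> (A=8 B=8 C=0)
  4. pour(A -> C) -> (A=0 B=8 C=8)
  5. pour(B -> C) -> (A=0 B=4 C=12)
  6. pour(C -> A) -> (A=8 B=4 C=4)
Reached target in 6 moves.

Answer: 6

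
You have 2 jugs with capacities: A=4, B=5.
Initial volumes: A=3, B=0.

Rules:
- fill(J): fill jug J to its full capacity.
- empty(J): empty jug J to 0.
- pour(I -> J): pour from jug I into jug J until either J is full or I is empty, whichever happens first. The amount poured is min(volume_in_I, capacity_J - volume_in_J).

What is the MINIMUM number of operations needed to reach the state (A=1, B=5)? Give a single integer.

BFS from (A=3, B=0). One shortest path:
  1. empty(A) -> (A=0 B=0)
  2. fill(B) -> (A=0 B=5)
  3. pour(B -> A) -> (A=4 B=1)
  4. empty(A) -> (A=0 B=1)
  5. pour(B -> A) -> (A=1 B=0)
  6. fill(B) -> (A=1 B=5)
Reached target in 6 moves.

Answer: 6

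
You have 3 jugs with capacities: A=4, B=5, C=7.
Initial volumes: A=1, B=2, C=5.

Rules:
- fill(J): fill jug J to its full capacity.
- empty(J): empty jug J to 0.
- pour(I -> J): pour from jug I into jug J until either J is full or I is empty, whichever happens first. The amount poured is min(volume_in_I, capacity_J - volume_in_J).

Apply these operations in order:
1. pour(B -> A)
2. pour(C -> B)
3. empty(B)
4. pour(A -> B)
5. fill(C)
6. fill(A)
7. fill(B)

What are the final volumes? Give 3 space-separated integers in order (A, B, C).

Step 1: pour(B -> A) -> (A=3 B=0 C=5)
Step 2: pour(C -> B) -> (A=3 B=5 C=0)
Step 3: empty(B) -> (A=3 B=0 C=0)
Step 4: pour(A -> B) -> (A=0 B=3 C=0)
Step 5: fill(C) -> (A=0 B=3 C=7)
Step 6: fill(A) -> (A=4 B=3 C=7)
Step 7: fill(B) -> (A=4 B=5 C=7)

Answer: 4 5 7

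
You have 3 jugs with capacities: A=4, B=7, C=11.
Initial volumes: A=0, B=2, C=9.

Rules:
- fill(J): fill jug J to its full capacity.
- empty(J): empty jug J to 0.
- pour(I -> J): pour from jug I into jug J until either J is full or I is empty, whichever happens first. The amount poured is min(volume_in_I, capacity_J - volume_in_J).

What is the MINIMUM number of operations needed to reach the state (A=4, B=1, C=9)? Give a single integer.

BFS from (A=0, B=2, C=9). One shortest path:
  1. pour(B -> A) -> (A=2 B=0 C=9)
  2. fill(B) -> (A=2 B=7 C=9)
  3. pour(B -> A) -> (A=4 B=5 C=9)
  4. empty(A) -> (A=0 B=5 C=9)
  5. pour(B -> A) -> (A=4 B=1 C=9)
Reached target in 5 moves.

Answer: 5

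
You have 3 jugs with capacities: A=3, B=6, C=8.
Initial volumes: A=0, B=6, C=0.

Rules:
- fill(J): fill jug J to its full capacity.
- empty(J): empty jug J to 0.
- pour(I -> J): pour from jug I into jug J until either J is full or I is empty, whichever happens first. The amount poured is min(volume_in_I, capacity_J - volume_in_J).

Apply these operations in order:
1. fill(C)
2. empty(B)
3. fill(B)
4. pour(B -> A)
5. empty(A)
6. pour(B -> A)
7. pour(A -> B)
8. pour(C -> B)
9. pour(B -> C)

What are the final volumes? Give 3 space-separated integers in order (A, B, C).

Answer: 0 3 8

Derivation:
Step 1: fill(C) -> (A=0 B=6 C=8)
Step 2: empty(B) -> (A=0 B=0 C=8)
Step 3: fill(B) -> (A=0 B=6 C=8)
Step 4: pour(B -> A) -> (A=3 B=3 C=8)
Step 5: empty(A) -> (A=0 B=3 C=8)
Step 6: pour(B -> A) -> (A=3 B=0 C=8)
Step 7: pour(A -> B) -> (A=0 B=3 C=8)
Step 8: pour(C -> B) -> (A=0 B=6 C=5)
Step 9: pour(B -> C) -> (A=0 B=3 C=8)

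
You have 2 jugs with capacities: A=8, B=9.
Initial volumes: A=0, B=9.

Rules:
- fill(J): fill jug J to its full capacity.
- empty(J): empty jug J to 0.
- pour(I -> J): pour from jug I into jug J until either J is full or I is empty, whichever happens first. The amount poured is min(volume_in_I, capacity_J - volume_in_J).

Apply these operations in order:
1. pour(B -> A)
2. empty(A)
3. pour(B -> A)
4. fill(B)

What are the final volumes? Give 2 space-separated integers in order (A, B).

Answer: 1 9

Derivation:
Step 1: pour(B -> A) -> (A=8 B=1)
Step 2: empty(A) -> (A=0 B=1)
Step 3: pour(B -> A) -> (A=1 B=0)
Step 4: fill(B) -> (A=1 B=9)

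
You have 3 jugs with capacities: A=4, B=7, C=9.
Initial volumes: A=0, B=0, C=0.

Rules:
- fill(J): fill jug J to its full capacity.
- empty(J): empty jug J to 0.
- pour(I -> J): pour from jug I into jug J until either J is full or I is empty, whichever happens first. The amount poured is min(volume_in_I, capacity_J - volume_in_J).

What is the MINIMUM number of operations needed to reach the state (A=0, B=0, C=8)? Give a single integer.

BFS from (A=0, B=0, C=0). One shortest path:
  1. fill(A) -> (A=4 B=0 C=0)
  2. pour(A -> C) -> (A=0 B=0 C=4)
  3. fill(A) -> (A=4 B=0 C=4)
  4. pour(A -> C) -> (A=0 B=0 C=8)
Reached target in 4 moves.

Answer: 4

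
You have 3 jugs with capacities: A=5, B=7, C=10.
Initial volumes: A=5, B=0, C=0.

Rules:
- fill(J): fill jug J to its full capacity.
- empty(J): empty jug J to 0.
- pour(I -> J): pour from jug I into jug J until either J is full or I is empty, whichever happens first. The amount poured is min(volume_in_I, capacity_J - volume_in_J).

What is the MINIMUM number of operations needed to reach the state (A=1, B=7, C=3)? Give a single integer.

BFS from (A=5, B=0, C=0). One shortest path:
  1. fill(C) -> (A=5 B=0 C=10)
  2. pour(C -> B) -> (A=5 B=7 C=3)
  3. empty(B) -> (A=5 B=0 C=3)
  4. pour(C -> B) -> (A=5 B=3 C=0)
  5. fill(C) -> (A=5 B=3 C=10)
  6. pour(A -> B) -> (A=1 B=7 C=10)
  7. empty(B) -> (A=1 B=0 C=10)
  8. pour(C -> B) -> (A=1 B=7 C=3)
Reached target in 8 moves.

Answer: 8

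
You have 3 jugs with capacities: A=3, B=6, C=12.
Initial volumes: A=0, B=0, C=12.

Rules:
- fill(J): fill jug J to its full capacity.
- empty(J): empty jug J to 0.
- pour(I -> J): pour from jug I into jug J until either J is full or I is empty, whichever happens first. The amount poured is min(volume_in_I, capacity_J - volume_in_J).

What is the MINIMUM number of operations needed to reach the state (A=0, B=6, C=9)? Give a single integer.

BFS from (A=0, B=0, C=12). One shortest path:
  1. fill(A) -> (A=3 B=0 C=12)
  2. pour(A -> B) -> (A=0 B=3 C=12)
  3. pour(C -> B) -> (A=0 B=6 C=9)
Reached target in 3 moves.

Answer: 3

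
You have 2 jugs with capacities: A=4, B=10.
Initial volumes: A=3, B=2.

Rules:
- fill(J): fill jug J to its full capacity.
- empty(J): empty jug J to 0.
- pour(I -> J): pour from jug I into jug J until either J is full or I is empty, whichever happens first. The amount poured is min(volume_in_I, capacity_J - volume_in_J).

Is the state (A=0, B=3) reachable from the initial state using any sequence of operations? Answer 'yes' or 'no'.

BFS from (A=3, B=2):
  1. empty(B) -> (A=3 B=0)
  2. pour(A -> B) -> (A=0 B=3)
Target reached → yes.

Answer: yes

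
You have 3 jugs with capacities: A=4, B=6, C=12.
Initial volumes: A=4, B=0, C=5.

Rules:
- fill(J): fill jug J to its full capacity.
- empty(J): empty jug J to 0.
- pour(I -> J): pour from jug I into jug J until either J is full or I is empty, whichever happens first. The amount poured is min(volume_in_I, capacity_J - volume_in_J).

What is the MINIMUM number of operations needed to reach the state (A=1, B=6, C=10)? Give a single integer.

BFS from (A=4, B=0, C=5). One shortest path:
  1. empty(A) -> (A=0 B=0 C=5)
  2. pour(C -> A) -> (A=4 B=0 C=1)
  3. pour(A -> B) -> (A=0 B=4 C=1)
  4. pour(C -> A) -> (A=1 B=4 C=0)
  5. fill(C) -> (A=1 B=4 C=12)
  6. pour(C -> B) -> (A=1 B=6 C=10)
Reached target in 6 moves.

Answer: 6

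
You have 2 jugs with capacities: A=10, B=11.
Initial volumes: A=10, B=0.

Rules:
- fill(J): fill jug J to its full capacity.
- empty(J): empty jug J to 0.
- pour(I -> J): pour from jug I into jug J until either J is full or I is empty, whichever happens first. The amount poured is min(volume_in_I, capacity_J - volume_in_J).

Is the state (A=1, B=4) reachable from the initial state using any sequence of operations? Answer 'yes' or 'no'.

Answer: no

Derivation:
BFS explored all 42 reachable states.
Reachable set includes: (0,0), (0,1), (0,2), (0,3), (0,4), (0,5), (0,6), (0,7), (0,8), (0,9), (0,10), (0,11) ...
Target (A=1, B=4) not in reachable set → no.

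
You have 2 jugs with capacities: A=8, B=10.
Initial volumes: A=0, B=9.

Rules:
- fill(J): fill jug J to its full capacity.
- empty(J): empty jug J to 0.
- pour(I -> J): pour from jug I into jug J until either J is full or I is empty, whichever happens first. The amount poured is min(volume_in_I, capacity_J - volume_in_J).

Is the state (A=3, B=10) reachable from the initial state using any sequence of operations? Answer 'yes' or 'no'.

BFS from (A=0, B=9):
  1. pour(B -> A) -> (A=8 B=1)
  2. empty(A) -> (A=0 B=1)
  3. pour(B -> A) -> (A=1 B=0)
  4. fill(B) -> (A=1 B=10)
  5. pour(B -> A) -> (A=8 B=3)
  6. empty(A) -> (A=0 B=3)
  7. pour(B -> A) -> (A=3 B=0)
  8. fill(B) -> (A=3 B=10)
Target reached → yes.

Answer: yes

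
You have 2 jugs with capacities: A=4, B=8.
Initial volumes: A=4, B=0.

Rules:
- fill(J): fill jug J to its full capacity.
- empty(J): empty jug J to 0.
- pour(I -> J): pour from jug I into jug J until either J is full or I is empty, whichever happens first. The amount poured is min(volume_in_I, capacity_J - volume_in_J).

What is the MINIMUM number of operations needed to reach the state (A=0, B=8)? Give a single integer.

BFS from (A=4, B=0). One shortest path:
  1. empty(A) -> (A=0 B=0)
  2. fill(B) -> (A=0 B=8)
Reached target in 2 moves.

Answer: 2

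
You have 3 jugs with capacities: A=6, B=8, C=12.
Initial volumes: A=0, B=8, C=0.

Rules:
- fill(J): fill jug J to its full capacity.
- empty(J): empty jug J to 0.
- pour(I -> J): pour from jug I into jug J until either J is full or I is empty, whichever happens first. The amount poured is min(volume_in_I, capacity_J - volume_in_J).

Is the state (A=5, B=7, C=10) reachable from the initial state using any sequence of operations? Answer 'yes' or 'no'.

BFS explored all 110 reachable states.
Reachable set includes: (0,0,0), (0,0,2), (0,0,4), (0,0,6), (0,0,8), (0,0,10), (0,0,12), (0,2,0), (0,2,2), (0,2,4), (0,2,6), (0,2,8) ...
Target (A=5, B=7, C=10) not in reachable set → no.

Answer: no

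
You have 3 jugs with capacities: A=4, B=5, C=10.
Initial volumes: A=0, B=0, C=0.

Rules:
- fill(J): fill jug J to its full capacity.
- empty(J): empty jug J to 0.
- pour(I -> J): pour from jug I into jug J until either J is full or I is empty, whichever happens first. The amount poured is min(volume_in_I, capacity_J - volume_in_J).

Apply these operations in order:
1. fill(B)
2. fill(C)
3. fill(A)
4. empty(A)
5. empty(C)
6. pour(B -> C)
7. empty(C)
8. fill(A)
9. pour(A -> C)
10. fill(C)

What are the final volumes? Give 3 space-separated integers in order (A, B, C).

Step 1: fill(B) -> (A=0 B=5 C=0)
Step 2: fill(C) -> (A=0 B=5 C=10)
Step 3: fill(A) -> (A=4 B=5 C=10)
Step 4: empty(A) -> (A=0 B=5 C=10)
Step 5: empty(C) -> (A=0 B=5 C=0)
Step 6: pour(B -> C) -> (A=0 B=0 C=5)
Step 7: empty(C) -> (A=0 B=0 C=0)
Step 8: fill(A) -> (A=4 B=0 C=0)
Step 9: pour(A -> C) -> (A=0 B=0 C=4)
Step 10: fill(C) -> (A=0 B=0 C=10)

Answer: 0 0 10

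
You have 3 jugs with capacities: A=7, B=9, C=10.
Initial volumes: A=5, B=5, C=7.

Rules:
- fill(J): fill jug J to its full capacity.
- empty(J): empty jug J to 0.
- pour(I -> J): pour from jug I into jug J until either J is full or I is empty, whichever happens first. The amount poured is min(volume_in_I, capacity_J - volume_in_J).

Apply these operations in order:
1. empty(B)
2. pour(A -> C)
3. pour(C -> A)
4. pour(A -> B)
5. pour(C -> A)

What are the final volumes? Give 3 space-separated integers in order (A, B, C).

Step 1: empty(B) -> (A=5 B=0 C=7)
Step 2: pour(A -> C) -> (A=2 B=0 C=10)
Step 3: pour(C -> A) -> (A=7 B=0 C=5)
Step 4: pour(A -> B) -> (A=0 B=7 C=5)
Step 5: pour(C -> A) -> (A=5 B=7 C=0)

Answer: 5 7 0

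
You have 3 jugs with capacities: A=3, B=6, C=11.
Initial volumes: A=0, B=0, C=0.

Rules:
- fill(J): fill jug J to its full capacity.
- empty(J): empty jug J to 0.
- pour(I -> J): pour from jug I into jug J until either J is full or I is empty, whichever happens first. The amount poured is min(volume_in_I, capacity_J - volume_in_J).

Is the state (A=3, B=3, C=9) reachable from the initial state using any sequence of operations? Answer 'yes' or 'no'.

BFS from (A=0, B=0, C=0):
  1. fill(A) -> (A=3 B=0 C=0)
  2. fill(B) -> (A=3 B=6 C=0)
  3. pour(A -> C) -> (A=0 B=6 C=3)
  4. pour(B -> C) -> (A=0 B=0 C=9)
  5. fill(B) -> (A=0 B=6 C=9)
  6. pour(B -> A) -> (A=3 B=3 C=9)
Target reached → yes.

Answer: yes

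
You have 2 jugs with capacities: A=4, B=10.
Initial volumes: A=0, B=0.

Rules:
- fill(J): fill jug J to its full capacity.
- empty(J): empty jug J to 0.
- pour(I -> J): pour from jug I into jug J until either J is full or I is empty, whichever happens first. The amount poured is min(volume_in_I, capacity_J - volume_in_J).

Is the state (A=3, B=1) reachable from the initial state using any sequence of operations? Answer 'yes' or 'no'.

BFS explored all 14 reachable states.
Reachable set includes: (0,0), (0,2), (0,4), (0,6), (0,8), (0,10), (2,0), (2,10), (4,0), (4,2), (4,4), (4,6) ...
Target (A=3, B=1) not in reachable set → no.

Answer: no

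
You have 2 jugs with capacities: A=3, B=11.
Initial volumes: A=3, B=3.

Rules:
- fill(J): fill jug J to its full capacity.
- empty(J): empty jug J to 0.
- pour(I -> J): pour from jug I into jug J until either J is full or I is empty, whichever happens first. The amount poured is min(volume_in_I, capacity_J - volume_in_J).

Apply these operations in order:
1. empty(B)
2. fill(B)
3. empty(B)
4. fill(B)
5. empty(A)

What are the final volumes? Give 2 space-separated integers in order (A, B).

Answer: 0 11

Derivation:
Step 1: empty(B) -> (A=3 B=0)
Step 2: fill(B) -> (A=3 B=11)
Step 3: empty(B) -> (A=3 B=0)
Step 4: fill(B) -> (A=3 B=11)
Step 5: empty(A) -> (A=0 B=11)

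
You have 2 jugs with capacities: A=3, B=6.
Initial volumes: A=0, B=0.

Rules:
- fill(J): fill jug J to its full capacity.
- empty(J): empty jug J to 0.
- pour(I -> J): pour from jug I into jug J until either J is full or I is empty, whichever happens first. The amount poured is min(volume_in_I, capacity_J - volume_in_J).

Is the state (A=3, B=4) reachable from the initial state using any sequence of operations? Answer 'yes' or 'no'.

BFS explored all 6 reachable states.
Reachable set includes: (0,0), (0,3), (0,6), (3,0), (3,3), (3,6)
Target (A=3, B=4) not in reachable set → no.

Answer: no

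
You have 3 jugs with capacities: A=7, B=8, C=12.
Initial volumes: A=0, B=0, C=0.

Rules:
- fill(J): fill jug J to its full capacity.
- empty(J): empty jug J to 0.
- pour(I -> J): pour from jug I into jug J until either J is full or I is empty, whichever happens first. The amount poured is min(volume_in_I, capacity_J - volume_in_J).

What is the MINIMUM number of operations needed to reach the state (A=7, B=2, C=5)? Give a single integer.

BFS from (A=0, B=0, C=0). One shortest path:
  1. fill(A) -> (A=7 B=0 C=0)
  2. pour(A -> B) -> (A=0 B=7 C=0)
  3. fill(A) -> (A=7 B=7 C=0)
  4. pour(A -> C) -> (A=0 B=7 C=7)
  5. pour(B -> C) -> (A=0 B=2 C=12)
  6. pour(C -> A) -> (A=7 B=2 C=5)
Reached target in 6 moves.

Answer: 6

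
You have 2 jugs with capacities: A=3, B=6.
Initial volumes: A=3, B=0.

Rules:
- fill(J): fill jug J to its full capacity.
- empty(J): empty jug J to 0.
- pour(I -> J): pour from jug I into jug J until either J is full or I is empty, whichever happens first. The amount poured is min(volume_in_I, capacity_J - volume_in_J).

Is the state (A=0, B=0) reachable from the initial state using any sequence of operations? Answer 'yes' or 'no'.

Answer: yes

Derivation:
BFS from (A=3, B=0):
  1. empty(A) -> (A=0 B=0)
Target reached → yes.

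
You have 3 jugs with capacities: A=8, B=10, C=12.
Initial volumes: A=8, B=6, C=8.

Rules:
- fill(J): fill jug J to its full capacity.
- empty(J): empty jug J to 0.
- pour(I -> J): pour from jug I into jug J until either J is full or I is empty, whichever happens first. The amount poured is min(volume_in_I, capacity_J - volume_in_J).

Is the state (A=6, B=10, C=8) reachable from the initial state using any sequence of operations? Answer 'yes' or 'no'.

BFS from (A=8, B=6, C=8):
  1. empty(A) -> (A=0 B=6 C=8)
  2. pour(B -> A) -> (A=6 B=0 C=8)
  3. fill(B) -> (A=6 B=10 C=8)
Target reached → yes.

Answer: yes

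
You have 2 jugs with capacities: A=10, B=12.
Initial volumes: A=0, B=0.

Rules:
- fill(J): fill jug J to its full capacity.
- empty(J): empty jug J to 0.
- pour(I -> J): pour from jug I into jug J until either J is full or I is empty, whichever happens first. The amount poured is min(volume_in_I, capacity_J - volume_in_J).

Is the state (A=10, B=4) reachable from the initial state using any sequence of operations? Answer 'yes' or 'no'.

BFS from (A=0, B=0):
  1. fill(B) -> (A=0 B=12)
  2. pour(B -> A) -> (A=10 B=2)
  3. empty(A) -> (A=0 B=2)
  4. pour(B -> A) -> (A=2 B=0)
  5. fill(B) -> (A=2 B=12)
  6. pour(B -> A) -> (A=10 B=4)
Target reached → yes.

Answer: yes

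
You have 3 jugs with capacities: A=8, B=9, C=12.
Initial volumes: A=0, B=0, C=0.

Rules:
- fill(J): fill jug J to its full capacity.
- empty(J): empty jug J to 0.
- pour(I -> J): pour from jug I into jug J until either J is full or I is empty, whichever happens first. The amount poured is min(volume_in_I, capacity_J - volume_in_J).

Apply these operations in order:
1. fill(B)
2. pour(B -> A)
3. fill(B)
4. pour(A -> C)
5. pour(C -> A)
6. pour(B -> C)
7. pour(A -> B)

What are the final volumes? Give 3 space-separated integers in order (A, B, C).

Answer: 0 8 9

Derivation:
Step 1: fill(B) -> (A=0 B=9 C=0)
Step 2: pour(B -> A) -> (A=8 B=1 C=0)
Step 3: fill(B) -> (A=8 B=9 C=0)
Step 4: pour(A -> C) -> (A=0 B=9 C=8)
Step 5: pour(C -> A) -> (A=8 B=9 C=0)
Step 6: pour(B -> C) -> (A=8 B=0 C=9)
Step 7: pour(A -> B) -> (A=0 B=8 C=9)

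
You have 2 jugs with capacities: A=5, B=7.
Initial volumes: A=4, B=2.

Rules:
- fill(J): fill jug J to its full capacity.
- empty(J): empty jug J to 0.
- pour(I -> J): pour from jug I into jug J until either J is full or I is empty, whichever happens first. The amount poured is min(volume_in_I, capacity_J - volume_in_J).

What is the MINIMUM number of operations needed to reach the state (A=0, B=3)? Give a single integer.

Answer: 6

Derivation:
BFS from (A=4, B=2). One shortest path:
  1. pour(B -> A) -> (A=5 B=1)
  2. empty(A) -> (A=0 B=1)
  3. pour(B -> A) -> (A=1 B=0)
  4. fill(B) -> (A=1 B=7)
  5. pour(B -> A) -> (A=5 B=3)
  6. empty(A) -> (A=0 B=3)
Reached target in 6 moves.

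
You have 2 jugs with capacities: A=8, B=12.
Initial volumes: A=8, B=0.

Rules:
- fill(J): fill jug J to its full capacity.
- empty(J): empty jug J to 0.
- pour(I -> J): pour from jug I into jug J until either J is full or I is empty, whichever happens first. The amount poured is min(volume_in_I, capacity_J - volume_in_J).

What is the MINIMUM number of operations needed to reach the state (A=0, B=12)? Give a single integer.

Answer: 2

Derivation:
BFS from (A=8, B=0). One shortest path:
  1. empty(A) -> (A=0 B=0)
  2. fill(B) -> (A=0 B=12)
Reached target in 2 moves.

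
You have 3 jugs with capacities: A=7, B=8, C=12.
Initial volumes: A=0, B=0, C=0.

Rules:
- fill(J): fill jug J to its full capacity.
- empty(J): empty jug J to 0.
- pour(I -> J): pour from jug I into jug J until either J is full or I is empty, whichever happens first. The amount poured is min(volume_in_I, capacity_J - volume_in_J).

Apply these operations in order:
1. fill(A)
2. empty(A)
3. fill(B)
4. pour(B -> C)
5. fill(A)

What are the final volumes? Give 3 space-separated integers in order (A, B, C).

Answer: 7 0 8

Derivation:
Step 1: fill(A) -> (A=7 B=0 C=0)
Step 2: empty(A) -> (A=0 B=0 C=0)
Step 3: fill(B) -> (A=0 B=8 C=0)
Step 4: pour(B -> C) -> (A=0 B=0 C=8)
Step 5: fill(A) -> (A=7 B=0 C=8)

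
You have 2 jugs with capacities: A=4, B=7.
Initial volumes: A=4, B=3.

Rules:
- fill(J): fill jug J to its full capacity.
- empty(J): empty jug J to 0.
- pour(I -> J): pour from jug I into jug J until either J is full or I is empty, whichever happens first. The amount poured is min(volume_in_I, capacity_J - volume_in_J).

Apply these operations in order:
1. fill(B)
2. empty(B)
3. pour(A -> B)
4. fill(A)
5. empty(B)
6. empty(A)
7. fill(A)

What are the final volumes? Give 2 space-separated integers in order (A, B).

Step 1: fill(B) -> (A=4 B=7)
Step 2: empty(B) -> (A=4 B=0)
Step 3: pour(A -> B) -> (A=0 B=4)
Step 4: fill(A) -> (A=4 B=4)
Step 5: empty(B) -> (A=4 B=0)
Step 6: empty(A) -> (A=0 B=0)
Step 7: fill(A) -> (A=4 B=0)

Answer: 4 0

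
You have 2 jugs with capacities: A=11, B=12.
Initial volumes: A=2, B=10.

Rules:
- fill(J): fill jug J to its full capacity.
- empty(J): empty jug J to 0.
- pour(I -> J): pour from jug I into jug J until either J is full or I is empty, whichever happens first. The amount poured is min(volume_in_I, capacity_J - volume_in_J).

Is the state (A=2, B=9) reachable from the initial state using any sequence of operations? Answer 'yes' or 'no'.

Answer: no

Derivation:
BFS explored all 47 reachable states.
Reachable set includes: (0,0), (0,1), (0,2), (0,3), (0,4), (0,5), (0,6), (0,7), (0,8), (0,9), (0,10), (0,11) ...
Target (A=2, B=9) not in reachable set → no.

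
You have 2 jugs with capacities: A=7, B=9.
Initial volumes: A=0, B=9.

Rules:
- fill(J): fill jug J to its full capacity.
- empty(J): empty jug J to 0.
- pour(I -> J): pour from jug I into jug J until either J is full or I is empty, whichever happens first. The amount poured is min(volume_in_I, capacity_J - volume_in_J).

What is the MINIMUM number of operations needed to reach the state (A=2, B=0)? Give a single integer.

Answer: 3

Derivation:
BFS from (A=0, B=9). One shortest path:
  1. pour(B -> A) -> (A=7 B=2)
  2. empty(A) -> (A=0 B=2)
  3. pour(B -> A) -> (A=2 B=0)
Reached target in 3 moves.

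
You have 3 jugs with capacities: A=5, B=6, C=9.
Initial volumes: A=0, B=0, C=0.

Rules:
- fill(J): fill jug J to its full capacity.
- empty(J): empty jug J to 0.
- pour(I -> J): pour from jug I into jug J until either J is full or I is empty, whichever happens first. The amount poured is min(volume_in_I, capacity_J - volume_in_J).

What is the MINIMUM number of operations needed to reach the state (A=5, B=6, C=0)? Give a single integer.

Answer: 2

Derivation:
BFS from (A=0, B=0, C=0). One shortest path:
  1. fill(A) -> (A=5 B=0 C=0)
  2. fill(B) -> (A=5 B=6 C=0)
Reached target in 2 moves.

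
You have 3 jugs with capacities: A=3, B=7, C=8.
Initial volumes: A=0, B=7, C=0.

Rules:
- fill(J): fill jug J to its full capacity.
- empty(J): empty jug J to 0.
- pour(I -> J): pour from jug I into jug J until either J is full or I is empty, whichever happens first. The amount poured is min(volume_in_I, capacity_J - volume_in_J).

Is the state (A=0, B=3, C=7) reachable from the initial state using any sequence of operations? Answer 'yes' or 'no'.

BFS from (A=0, B=7, C=0):
  1. fill(A) -> (A=3 B=7 C=0)
  2. pour(B -> C) -> (A=3 B=0 C=7)
  3. pour(A -> B) -> (A=0 B=3 C=7)
Target reached → yes.

Answer: yes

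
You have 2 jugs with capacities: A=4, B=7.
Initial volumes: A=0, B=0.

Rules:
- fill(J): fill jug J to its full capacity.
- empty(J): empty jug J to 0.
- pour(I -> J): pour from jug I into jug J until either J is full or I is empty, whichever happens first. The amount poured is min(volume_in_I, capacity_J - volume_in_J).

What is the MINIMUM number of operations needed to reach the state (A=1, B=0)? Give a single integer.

BFS from (A=0, B=0). One shortest path:
  1. fill(A) -> (A=4 B=0)
  2. pour(A -> B) -> (A=0 B=4)
  3. fill(A) -> (A=4 B=4)
  4. pour(A -> B) -> (A=1 B=7)
  5. empty(B) -> (A=1 B=0)
Reached target in 5 moves.

Answer: 5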